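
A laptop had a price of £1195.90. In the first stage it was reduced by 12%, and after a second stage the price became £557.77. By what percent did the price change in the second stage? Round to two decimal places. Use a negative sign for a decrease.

-47.00%

After the first stage: £1195.90 × 0.88 = £1052.392.
Second-stage multiplier: £557.77 ÷ £1052.392 ≈ 0.530002.
That is a change of -47.00%.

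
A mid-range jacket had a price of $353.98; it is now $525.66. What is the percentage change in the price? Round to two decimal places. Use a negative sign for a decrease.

Change: $525.66 − $353.98 = $171.68.
Relative to the original: $171.68 ÷ $353.98 ≈ 48.50%.

48.50%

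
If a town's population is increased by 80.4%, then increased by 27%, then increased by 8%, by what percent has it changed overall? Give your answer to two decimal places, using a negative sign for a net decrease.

147.44%

The combined multiplier is 1.804 × 1.27 × 1.08 = 2.4743664.
That corresponds to an increase of 147.44%.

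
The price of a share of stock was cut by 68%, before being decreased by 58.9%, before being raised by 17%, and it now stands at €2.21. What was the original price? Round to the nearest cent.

The overall multiplier applied was 0.32 × 0.411 × 1.17 = 0.1538784.
So the original price was €2.21 ÷ 0.1538784 ≈ €14.36.

€14.36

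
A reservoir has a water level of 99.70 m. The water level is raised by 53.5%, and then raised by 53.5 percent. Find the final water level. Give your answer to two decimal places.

234.92 m

After the 53.5% increase: 99.70 × 1.535 = 153.0395.
Apply the 53.5% increase: 153.0395 × 1.535 = 234.9156325 ≈ 234.92.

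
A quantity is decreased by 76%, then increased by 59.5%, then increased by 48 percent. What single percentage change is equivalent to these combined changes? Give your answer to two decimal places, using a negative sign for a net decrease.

-43.35%

A 76% decrease multiplies by 0.24.
Then a 59.5% increase: 0.24 × 1.595 = 0.3828.
Then a 48% increase: 0.3828 × 1.48 = 0.566544.
Overall factor 0.566544, i.e. -43.35%.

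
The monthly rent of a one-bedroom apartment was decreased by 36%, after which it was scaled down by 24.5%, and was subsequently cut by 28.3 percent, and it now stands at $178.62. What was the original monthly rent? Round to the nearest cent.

$515.57

The overall multiplier applied was 0.64 × 0.755 × 0.717 = 0.3464544.
So the original monthly rent was $178.62 ÷ 0.3464544 ≈ $515.57.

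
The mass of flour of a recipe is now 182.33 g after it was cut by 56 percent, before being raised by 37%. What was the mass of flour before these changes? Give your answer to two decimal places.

302.47 g

Undoing the 37% increase: 182.33 ÷ 1.37 ≈ 133.087591.
Undoing the 56% decrease: 133.087591 ÷ 0.44 ≈ 302.47 g.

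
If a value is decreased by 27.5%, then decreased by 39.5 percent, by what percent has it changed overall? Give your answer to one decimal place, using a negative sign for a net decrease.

-56.1%

A 27.5% decrease multiplies by 0.725.
Then a 39.5% decrease: 0.725 × 0.605 = 0.438625.
Overall factor 0.438625, i.e. -56.1%.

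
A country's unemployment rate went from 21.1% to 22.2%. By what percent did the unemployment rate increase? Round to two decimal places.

The change is 22.2 − 21.1 = 1.1 percentage points.
Relative to the original 21.1%, that is 1.1 ÷ 21.1 ≈ 5.21%.
So the unemployment rate rose by 5.21%.

5.21%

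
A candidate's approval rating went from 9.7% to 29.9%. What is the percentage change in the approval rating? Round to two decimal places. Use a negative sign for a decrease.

208.25%

The change is 29.9 − 9.7 = 20.2 percentage points.
Relative to the original 9.7%, that is 20.2 ÷ 9.7 ≈ 208.25%.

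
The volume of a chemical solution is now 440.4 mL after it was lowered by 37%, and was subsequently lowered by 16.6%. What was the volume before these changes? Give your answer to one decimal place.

838.2 mL

The overall multiplier applied was 0.63 × 0.834 = 0.52542.
So the original volume was 440.4 ÷ 0.52542 ≈ 838.2 mL.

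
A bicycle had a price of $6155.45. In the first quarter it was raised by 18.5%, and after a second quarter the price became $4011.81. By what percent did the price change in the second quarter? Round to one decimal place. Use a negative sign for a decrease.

-45.0%

After the first quarter: $6155.45 × 1.185 = $7294.20825.
Second-quarter multiplier: $4011.81 ÷ $7294.20825 ≈ 0.55.
That is a change of -45.0%.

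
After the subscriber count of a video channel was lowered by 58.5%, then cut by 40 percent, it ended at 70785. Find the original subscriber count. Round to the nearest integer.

The overall multiplier applied was 0.415 × 0.6 = 0.249.
So the original subscriber count was 70785 ÷ 0.249 ≈ 284277.

284277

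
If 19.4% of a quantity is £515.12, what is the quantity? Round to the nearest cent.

£2,655.26

£515.12 ÷ 0.194 ≈ £2,655.26.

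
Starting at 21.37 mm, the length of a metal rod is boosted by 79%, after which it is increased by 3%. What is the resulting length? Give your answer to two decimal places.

39.40 mm

Each change multiplies by a factor: 1.79 × 1.03 = 1.8437.
21.37 × 1.8437 = 39.399869 ≈ 39.40.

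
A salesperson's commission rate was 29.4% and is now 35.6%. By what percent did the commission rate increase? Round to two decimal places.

21.09%

The change is 35.6 − 29.4 = 6.2 percentage points.
Relative to the original 29.4%, that is 6.2 ÷ 29.4 ≈ 21.09%.
So the commission rate rose by 21.09%.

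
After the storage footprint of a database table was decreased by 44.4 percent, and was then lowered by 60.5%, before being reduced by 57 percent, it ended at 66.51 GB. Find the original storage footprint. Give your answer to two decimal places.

The overall multiplier applied was 0.556 × 0.395 × 0.43 = 0.0944366.
So the original storage footprint was 66.51 ÷ 0.0944366 ≈ 704.28 GB.

704.28 GB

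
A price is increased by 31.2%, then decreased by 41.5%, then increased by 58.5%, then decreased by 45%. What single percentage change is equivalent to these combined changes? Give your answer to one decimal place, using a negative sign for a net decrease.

-33.1%

A 31.2% increase multiplies by 1.312.
Then a 41.5% decrease: 1.312 × 0.585 = 0.76752.
Then a 58.5% increase: 0.76752 × 1.585 = 1.2165192.
Then a 45% decrease: 1.2165192 × 0.55 = 0.66908556.
Overall factor 0.66908556, i.e. -33.1%.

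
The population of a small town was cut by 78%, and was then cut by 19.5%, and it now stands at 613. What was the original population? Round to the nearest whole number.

Undoing the 19.5% decrease: 613 ÷ 0.805 ≈ 761.490683.
Undoing the 78% decrease: 761.490683 ÷ 0.22 ≈ 3461.

3461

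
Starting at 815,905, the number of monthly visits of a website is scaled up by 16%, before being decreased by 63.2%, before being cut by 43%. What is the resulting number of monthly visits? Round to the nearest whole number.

198,527

Apply the 16% increase: 815,905 × 1.16 = 946449.8.
After the 63.2% decrease: 946449.8 × 0.368 = 348293.5264.
Apply the 43% decrease: 348293.5264 × 0.57 = 198527.310048 ≈ 198,527.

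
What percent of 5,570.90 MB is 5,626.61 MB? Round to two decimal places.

101.00%

5,626.61 MB ÷ 5,570.90 MB ≈ 101.00%.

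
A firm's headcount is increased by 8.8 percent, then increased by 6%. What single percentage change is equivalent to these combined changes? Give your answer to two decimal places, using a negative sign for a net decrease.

The combined multiplier is 1.088 × 1.06 = 1.15328.
That corresponds to an increase of 15.33%.

15.33%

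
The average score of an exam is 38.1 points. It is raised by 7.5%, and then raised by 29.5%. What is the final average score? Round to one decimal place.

Apply the 7.5% increase: 38.1 × 1.075 = 40.9575.
After the 29.5% increase: 40.9575 × 1.295 = 53.0399625 ≈ 53.0.

53.0 points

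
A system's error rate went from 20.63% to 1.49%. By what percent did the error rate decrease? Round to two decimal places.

The change is 1.49 − 20.63 = -19.14 percentage points.
Relative to the original 20.63%, that is -19.14 ÷ 20.63 ≈ -92.78%.
So the error rate fell by 92.78%.

92.78%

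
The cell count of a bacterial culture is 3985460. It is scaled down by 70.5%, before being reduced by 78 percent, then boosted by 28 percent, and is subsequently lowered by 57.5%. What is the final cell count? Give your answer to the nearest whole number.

140709

Each change multiplies by a factor: 0.295 × 0.22 × 1.28 × 0.425 = 0.0353056.
3985460 × 0.0353056 = 140709.056576 ≈ 140709.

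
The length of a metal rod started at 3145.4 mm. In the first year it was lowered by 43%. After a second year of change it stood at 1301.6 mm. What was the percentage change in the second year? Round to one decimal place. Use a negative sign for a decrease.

After the first year: 3145.4 × 0.57 = 1792.878.
Second-year multiplier: 1301.6 ÷ 1792.878 ≈ 0.72598.
That is a change of -27.4%.

-27.4%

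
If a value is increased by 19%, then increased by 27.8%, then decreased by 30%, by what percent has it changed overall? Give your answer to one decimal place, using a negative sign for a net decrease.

The combined multiplier is 1.19 × 1.278 × 0.7 = 1.064574.
That corresponds to an increase of 6.5%.

6.5%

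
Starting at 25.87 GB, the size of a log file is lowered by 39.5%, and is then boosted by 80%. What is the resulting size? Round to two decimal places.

Each change multiplies by a factor: 0.605 × 1.8 = 1.089.
25.87 × 1.089 = 28.17243 ≈ 28.17.

28.17 GB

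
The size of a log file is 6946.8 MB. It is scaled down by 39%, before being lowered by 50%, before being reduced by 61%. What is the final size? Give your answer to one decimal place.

39% decrease: 6946.8 × 0.61 = 4237.548.
After the 50% decrease: 4237.548 × 0.5 = 2118.774.
61% decrease: 2118.774 × 0.39 = 826.32186 ≈ 826.3.

826.3 MB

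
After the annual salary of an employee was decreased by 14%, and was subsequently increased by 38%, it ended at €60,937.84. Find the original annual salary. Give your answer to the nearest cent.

€51,346.34

The overall multiplier applied was 0.86 × 1.38 = 1.1868.
So the original annual salary was €60,937.84 ÷ 1.1868 ≈ €51,346.34.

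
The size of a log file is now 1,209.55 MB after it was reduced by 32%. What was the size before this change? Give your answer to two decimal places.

1,778.75 MB

The overall multiplier applied was 0.68.
So the original size was 1,209.55 ÷ 0.68 = 1,778.75 MB.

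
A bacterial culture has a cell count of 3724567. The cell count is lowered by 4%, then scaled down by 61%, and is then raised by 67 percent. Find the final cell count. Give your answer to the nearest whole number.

After the 4% decrease: 3724567 × 0.96 = 3575584.32.
After the 61% decrease: 3575584.32 × 0.39 = 1394477.8848.
After the 67% increase: 1394477.8848 × 1.67 = 2328778.067616 ≈ 2328778.

2328778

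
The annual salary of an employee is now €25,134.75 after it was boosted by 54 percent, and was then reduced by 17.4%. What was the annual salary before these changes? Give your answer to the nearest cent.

€19,759.40

The overall multiplier applied was 1.54 × 0.826 = 1.27204.
So the original annual salary was €25,134.75 ÷ 1.27204 ≈ €19,759.40.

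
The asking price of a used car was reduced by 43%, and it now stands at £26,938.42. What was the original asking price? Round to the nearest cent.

The overall multiplier applied was 0.57.
So the original asking price was £26,938.42 ÷ 0.57 ≈ £47,260.39.

£47,260.39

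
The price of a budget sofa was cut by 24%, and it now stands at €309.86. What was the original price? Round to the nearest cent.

€407.71

The overall multiplier applied was 0.76.
So the original price was €309.86 ÷ 0.76 ≈ €407.71.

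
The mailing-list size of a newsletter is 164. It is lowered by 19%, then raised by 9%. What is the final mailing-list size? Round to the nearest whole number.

Apply the 19% decrease: 164 × 0.81 = 132.84.
9% increase: 132.84 × 1.09 = 144.7956 ≈ 145.

145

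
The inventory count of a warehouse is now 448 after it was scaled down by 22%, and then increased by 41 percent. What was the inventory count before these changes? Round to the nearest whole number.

Undoing the 41% increase: 448 ÷ 1.41 ≈ 317.730496.
Undoing the 22% decrease: 317.730496 ÷ 0.78 ≈ 407.

407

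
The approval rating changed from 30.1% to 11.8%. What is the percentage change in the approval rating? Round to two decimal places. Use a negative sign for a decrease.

-60.80%

The change is 11.8 − 30.1 = -18.3 percentage points.
Relative to the original 30.1%, that is -18.3 ÷ 30.1 ≈ -60.80%.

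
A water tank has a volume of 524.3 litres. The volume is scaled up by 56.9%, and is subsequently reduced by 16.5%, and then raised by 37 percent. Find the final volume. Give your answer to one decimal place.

941.0 litres

56.9% increase: 524.3 × 1.569 = 822.6267.
16.5% decrease: 822.6267 × 0.835 = 686.8932945.
After the 37% increase: 686.8932945 × 1.37 = 941.043813465 ≈ 941.0.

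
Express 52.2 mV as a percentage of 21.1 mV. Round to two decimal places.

247.39%

52.2 mV ÷ 21.1 mV ≈ 247.39%.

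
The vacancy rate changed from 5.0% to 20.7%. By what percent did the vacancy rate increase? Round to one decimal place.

314.0%

The change is 20.7 − 5.0 = 15.7 percentage points.
Relative to the original 5.0%, that is 15.7 ÷ 5.0 = 314.0%.
So the vacancy rate rose by 314.0%.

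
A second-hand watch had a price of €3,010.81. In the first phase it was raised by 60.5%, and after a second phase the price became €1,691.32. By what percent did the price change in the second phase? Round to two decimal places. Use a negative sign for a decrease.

-65.00%

After the first phase: €3,010.81 × 1.605 = €4832.35005.
Second-phase multiplier: €1,691.32 ÷ €4832.35005 ≈ 0.349999.
That is a change of -65.00%.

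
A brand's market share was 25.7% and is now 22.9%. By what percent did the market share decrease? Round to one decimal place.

10.9%

The change is 22.9 − 25.7 = -2.8 percentage points.
Relative to the original 25.7%, that is -2.8 ÷ 25.7 ≈ -10.9%.
So the market share fell by 10.9%.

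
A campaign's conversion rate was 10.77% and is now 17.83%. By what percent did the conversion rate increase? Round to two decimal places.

The change is 17.83 − 10.77 = 7.06 percentage points.
Relative to the original 10.77%, that is 7.06 ÷ 10.77 ≈ 65.55%.
So the conversion rate rose by 65.55%.

65.55%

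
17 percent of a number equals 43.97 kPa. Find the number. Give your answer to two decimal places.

258.65 kPa

43.97 kPa ÷ 0.17 ≈ 258.65 kPa.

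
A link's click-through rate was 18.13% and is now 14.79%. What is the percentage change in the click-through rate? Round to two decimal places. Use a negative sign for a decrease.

-18.42%

The change is 14.79 − 18.13 = -3.34 percentage points.
Relative to the original 18.13%, that is -3.34 ÷ 18.13 ≈ -18.42%.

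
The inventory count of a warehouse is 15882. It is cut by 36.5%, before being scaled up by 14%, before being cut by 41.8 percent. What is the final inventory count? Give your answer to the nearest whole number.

Apply the 36.5% decrease: 15882 × 0.635 = 10085.07.
After the 14% increase: 10085.07 × 1.14 = 11496.9798.
Apply the 41.8% decrease: 11496.9798 × 0.582 = 6691.2422436 ≈ 6691.

6691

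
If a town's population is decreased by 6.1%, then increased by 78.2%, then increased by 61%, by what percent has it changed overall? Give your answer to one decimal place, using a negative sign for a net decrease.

169.4%

The combined multiplier is 0.939 × 1.782 × 1.61 = 2.69400978.
That corresponds to an increase of 169.4%.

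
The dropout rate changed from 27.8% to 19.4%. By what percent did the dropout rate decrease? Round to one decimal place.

The change is 19.4 − 27.8 = -8.4 percentage points.
Relative to the original 27.8%, that is -8.4 ÷ 27.8 ≈ -30.2%.
So the dropout rate fell by 30.2%.

30.2%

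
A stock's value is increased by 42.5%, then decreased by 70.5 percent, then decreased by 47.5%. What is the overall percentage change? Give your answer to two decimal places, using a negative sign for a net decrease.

-77.93%

A 42.5% increase multiplies by 1.425.
Then a 70.5% decrease: 1.425 × 0.295 = 0.420375.
Then a 47.5% decrease: 0.420375 × 0.525 = 0.220696875.
Overall factor 0.220696875, i.e. -77.93%.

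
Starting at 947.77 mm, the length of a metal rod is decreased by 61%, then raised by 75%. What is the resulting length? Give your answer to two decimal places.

646.85 mm

After the 61% decrease: 947.77 × 0.39 = 369.6303.
75% increase: 369.6303 × 1.75 = 646.853025 ≈ 646.85.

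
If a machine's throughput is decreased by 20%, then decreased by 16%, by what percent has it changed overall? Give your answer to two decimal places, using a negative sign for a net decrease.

-32.80%

A 20% decrease multiplies by 0.8.
Then a 16% decrease: 0.8 × 0.84 = 0.672.
Overall factor 0.672, i.e. -32.80%.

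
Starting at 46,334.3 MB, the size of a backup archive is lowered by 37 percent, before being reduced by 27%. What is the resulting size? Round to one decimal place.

21,309.1 MB

37% decrease: 46,334.3 × 0.63 = 29190.609.
Apply the 27% decrease: 29190.609 × 0.73 = 21309.14457 ≈ 21,309.1.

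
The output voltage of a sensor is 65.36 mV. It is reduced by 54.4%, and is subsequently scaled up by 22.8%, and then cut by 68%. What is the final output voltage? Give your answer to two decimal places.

11.71 mV

After the 54.4% decrease: 65.36 × 0.456 = 29.80416.
22.8% increase: 29.80416 × 1.228 = 36.59950848.
68% decrease: 36.59950848 × 0.32 = 11.7118427136 ≈ 11.71.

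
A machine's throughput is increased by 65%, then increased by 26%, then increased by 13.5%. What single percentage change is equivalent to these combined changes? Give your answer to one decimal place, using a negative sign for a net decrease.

136.0%

The combined multiplier is 1.65 × 1.26 × 1.135 = 2.359665.
That corresponds to an increase of 136.0%.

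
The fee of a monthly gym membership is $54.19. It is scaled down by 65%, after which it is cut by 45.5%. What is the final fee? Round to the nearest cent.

Apply the 65% decrease: $54.19 × 0.35 = $18.9665.
After the 45.5% decrease: $18.9665 × 0.545 = $10.3367425 ≈ $10.34.

$10.34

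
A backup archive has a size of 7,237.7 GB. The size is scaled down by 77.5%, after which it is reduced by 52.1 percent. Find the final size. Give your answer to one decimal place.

After the 77.5% decrease: 7,237.7 × 0.225 = 1628.4825.
After the 52.1% decrease: 1628.4825 × 0.479 = 780.0431175 ≈ 780.0.

780.0 GB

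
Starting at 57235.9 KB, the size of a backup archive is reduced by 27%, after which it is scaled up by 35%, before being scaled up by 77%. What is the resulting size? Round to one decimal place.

Each change multiplies by a factor: 0.73 × 1.35 × 1.77 = 1.744335.
57235.9 × 1.744335 = 99838.5836265 ≈ 99838.6.

99838.6 KB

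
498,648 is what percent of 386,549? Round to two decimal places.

498,648 ÷ 386,549 ≈ 129.00%.

129.00%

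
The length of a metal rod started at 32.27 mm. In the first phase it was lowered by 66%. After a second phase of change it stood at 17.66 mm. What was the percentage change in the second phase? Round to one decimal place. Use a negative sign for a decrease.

61.0%

After the first phase: 32.27 × 0.34 = 10.9718.
Second-phase multiplier: 17.66 ÷ 10.9718 ≈ 1.60958.
That is a change of 61.0%.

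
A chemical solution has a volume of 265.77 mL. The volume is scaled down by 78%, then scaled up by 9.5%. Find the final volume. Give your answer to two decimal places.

After the 78% decrease: 265.77 × 0.22 = 58.4694.
After the 9.5% increase: 58.4694 × 1.095 = 64.023993 ≈ 64.02.

64.02 mL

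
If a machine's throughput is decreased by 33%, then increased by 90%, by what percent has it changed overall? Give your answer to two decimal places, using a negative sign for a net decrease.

27.30%

A 33% decrease multiplies by 0.67.
Then a 90% increase: 0.67 × 1.9 = 1.273.
Overall factor 1.273, i.e. 27.30%.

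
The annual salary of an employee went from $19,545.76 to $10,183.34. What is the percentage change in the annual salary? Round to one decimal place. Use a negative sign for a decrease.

Change: $10,183.34 − $19,545.76 = -$9,362.42.
Relative to the original: -$9,362.42 ÷ $19,545.76 ≈ -47.9%.

-47.9%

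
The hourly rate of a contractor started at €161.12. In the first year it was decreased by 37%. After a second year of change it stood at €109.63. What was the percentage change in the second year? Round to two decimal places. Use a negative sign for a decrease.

After the first year: €161.12 × 0.63 = €101.5056.
Second-year multiplier: €109.63 ÷ €101.5056 ≈ 1.080039.
That is a change of 8.00%.

8.00%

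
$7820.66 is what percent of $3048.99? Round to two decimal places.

$7820.66 ÷ $3048.99 ≈ 256.50%.

256.50%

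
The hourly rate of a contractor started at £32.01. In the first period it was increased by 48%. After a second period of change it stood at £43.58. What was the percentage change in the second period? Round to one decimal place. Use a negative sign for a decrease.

After the first period: £32.01 × 1.48 = £47.3748.
Second-period multiplier: £43.58 ÷ £47.3748 ≈ 0.9199.
That is a change of -8.0%.

-8.0%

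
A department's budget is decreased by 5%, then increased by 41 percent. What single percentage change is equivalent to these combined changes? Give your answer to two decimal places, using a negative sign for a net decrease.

A 5% decrease multiplies by 0.95.
Then a 41% increase: 0.95 × 1.41 = 1.3395.
Overall factor 1.3395, i.e. 33.95%.

33.95%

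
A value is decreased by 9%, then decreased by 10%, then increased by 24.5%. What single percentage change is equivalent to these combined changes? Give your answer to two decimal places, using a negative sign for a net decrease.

The combined multiplier is 0.91 × 0.9 × 1.245 = 1.019655.
That corresponds to an increase of 1.97%.

1.97%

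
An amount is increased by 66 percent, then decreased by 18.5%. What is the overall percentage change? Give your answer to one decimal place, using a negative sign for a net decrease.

A 66% increase multiplies by 1.66.
Then an 18.5% decrease: 1.66 × 0.815 = 1.3529.
Overall factor 1.3529, i.e. 35.3%.

35.3%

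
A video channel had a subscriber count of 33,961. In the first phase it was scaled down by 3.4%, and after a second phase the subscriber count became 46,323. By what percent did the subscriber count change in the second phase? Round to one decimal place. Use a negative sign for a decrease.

After the first phase: 33,961 × 0.966 = 32806.326.
Second-phase multiplier: 46,323 ÷ 32806.326 ≈ 1.41201.
That is a change of 41.2%.

41.2%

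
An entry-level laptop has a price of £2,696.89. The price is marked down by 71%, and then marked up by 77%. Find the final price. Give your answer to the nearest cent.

£1,384.31

Each change multiplies by a factor: 0.29 × 1.77 = 0.5133.
£2,696.89 × 0.5133 = £1384.313637 ≈ £1,384.31.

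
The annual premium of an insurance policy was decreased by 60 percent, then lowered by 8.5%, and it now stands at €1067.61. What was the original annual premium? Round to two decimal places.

Undoing the 8.5% decrease: €1067.61 ÷ 0.915 ≈ €1166.786885.
Undoing the 60% decrease: €1166.786885 ÷ 0.4 ≈ €2916.97.

€2916.97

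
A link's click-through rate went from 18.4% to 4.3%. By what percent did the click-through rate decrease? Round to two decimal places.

The change is 4.3 − 18.4 = -14.1 percentage points.
Relative to the original 18.4%, that is -14.1 ÷ 18.4 ≈ -76.63%.
So the click-through rate fell by 76.63%.

76.63%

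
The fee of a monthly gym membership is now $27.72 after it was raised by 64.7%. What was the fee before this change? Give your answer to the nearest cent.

The overall multiplier applied was 1.647.
So the original fee was $27.72 ÷ 1.647 ≈ $16.83.

$16.83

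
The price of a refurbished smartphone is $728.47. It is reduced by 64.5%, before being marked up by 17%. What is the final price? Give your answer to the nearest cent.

Apply the 64.5% decrease: $728.47 × 0.355 = $258.60685.
After the 17% increase: $258.60685 × 1.17 = $302.5700145 ≈ $302.57.

$302.57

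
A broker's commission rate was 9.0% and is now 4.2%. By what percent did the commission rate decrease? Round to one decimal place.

The change is 4.2 − 9.0 = -4.8 percentage points.
Relative to the original 9.0%, that is -4.8 ÷ 9.0 ≈ -53.3%.
So the commission rate fell by 53.3%.

53.3%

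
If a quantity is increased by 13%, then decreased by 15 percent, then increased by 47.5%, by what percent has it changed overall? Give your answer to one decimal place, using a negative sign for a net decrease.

A 13% increase multiplies by 1.13.
Then a 15% decrease: 1.13 × 0.85 = 0.9605.
Then a 47.5% increase: 0.9605 × 1.475 = 1.4167375.
Overall factor 1.4167375, i.e. 41.7%.

41.7%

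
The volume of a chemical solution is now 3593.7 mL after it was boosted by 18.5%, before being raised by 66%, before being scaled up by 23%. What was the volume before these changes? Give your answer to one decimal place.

The overall multiplier applied was 1.185 × 1.66 × 1.23 = 2.419533.
So the original volume was 3593.7 ÷ 2.419533 ≈ 1485.3 mL.

1485.3 mL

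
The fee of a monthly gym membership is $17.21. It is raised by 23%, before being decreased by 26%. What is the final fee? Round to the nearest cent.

After the 23% increase: $17.21 × 1.23 = $21.1683.
Apply the 26% decrease: $21.1683 × 0.74 = $15.664542 ≈ $15.66.

$15.66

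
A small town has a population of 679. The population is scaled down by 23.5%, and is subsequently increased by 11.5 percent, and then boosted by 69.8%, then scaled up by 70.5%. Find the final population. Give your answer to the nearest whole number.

After the 23.5% decrease: 679 × 0.765 = 519.435.
Apply the 11.5% increase: 519.435 × 1.115 = 579.170025.
After the 69.8% increase: 579.170025 × 1.698 = 983.43070245.
70.5% increase: 983.43070245 × 1.705 = 1676.74934767725 ≈ 1677.

1677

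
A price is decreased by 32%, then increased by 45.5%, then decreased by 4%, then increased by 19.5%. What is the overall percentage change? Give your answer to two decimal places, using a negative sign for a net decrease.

13.50%

A 32% decrease multiplies by 0.68.
Then a 45.5% increase: 0.68 × 1.455 = 0.9894.
Then a 4% decrease: 0.9894 × 0.96 = 0.949824.
Then a 19.5% increase: 0.949824 × 1.195 = 1.13503968.
Overall factor 1.13503968, i.e. 13.50%.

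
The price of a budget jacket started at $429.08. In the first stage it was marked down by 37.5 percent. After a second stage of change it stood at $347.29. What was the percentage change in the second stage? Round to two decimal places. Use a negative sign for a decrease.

29.50%

After the first stage: $429.08 × 0.625 = $268.175.
Second-stage multiplier: $347.29 ÷ $268.175 ≈ 1.295013.
That is a change of 29.50%.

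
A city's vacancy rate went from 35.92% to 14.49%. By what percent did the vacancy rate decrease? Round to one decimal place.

59.7%

The change is 14.49 − 35.92 = -21.43 percentage points.
Relative to the original 35.92%, that is -21.43 ÷ 35.92 ≈ -59.7%.
So the vacancy rate fell by 59.7%.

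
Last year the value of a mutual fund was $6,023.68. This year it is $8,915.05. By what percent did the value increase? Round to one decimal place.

48.0%

Change: $8,915.05 − $6,023.68 = $2,891.37.
Relative to the original: $2,891.37 ÷ $6,023.68 ≈ 48.0%.
So the value increased by 48.0%.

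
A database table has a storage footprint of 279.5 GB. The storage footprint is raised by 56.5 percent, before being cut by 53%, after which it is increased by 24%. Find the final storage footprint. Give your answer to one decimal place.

After the 56.5% increase: 279.5 × 1.565 = 437.4175.
53% decrease: 437.4175 × 0.47 = 205.586225.
24% increase: 205.586225 × 1.24 = 254.926919 ≈ 254.9.

254.9 GB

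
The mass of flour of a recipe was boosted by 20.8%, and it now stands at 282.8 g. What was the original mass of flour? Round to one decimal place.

The overall multiplier applied was 1.208.
So the original mass of flour was 282.8 ÷ 1.208 ≈ 234.1 g.

234.1 g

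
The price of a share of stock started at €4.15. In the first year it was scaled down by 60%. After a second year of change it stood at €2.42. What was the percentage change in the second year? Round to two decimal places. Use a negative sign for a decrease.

After the first year: €4.15 × 0.4 = €1.66.
Second-year multiplier: €2.42 ÷ €1.66 ≈ 1.457831.
That is a change of 45.78%.

45.78%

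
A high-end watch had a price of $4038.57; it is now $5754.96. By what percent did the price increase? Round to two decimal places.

Change: $5754.96 − $4038.57 = $1716.39.
Relative to the original: $1716.39 ÷ $4038.57 ≈ 42.50%.
So the price increased by 42.50%.

42.50%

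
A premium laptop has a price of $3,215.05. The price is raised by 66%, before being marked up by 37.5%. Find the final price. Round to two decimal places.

$7,338.35

Each change multiplies by a factor: 1.66 × 1.375 = 2.2825.
$3,215.05 × 2.2825 = $7338.351625 ≈ $7,338.35.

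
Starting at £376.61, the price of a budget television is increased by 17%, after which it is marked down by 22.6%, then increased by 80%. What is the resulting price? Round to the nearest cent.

Each change multiplies by a factor: 1.17 × 0.774 × 1.8 = 1.630044.
£376.61 × 1.630044 = £613.89087084 ≈ £613.89.

£613.89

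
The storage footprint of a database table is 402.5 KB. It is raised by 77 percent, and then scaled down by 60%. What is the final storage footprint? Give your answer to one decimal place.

285.0 KB

77% increase: 402.5 × 1.77 = 712.425.
After the 60% decrease: 712.425 × 0.4 = 284.97 ≈ 285.0.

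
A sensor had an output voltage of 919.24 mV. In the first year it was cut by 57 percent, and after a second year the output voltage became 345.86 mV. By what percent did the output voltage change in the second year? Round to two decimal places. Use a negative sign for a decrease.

After the first year: 919.24 × 0.43 = 395.2732.
Second-year multiplier: 345.86 ÷ 395.2732 ≈ 0.87499.
That is a change of -12.50%.

-12.50%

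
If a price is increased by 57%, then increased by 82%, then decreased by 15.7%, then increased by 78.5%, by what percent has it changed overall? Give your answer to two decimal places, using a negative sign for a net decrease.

329.97%

A 57% increase multiplies by 1.57.
Then an 82% increase: 1.57 × 1.82 = 2.8574.
Then a 15.7% decrease: 2.8574 × 0.843 = 2.4087882.
Then a 78.5% increase: 2.4087882 × 1.785 = 4.299686937.
Overall factor 4.299686937, i.e. 329.97%.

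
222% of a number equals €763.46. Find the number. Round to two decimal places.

€763.46 ÷ 2.22 ≈ €343.90.

€343.90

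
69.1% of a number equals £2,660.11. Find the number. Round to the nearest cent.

£3,849.65

£2,660.11 ÷ 0.691 ≈ £3,849.65.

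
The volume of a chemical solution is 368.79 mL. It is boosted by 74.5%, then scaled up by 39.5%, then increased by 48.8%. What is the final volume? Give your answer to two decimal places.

Each change multiplies by a factor: 1.745 × 1.395 × 1.488 = 3.6222012.
368.79 × 3.6222012 = 1335.831580548 ≈ 1335.83.

1335.83 mL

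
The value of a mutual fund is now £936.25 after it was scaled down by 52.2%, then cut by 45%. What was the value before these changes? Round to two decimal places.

Undoing the 45% decrease: £936.25 ÷ 0.55 ≈ £1702.272727.
Undoing the 52.2% decrease: £1702.272727 ÷ 0.478 ≈ £3561.24.

£3561.24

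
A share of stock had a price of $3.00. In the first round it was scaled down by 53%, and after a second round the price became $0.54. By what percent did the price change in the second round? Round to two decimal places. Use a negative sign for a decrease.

After the first round: $3.00 × 0.47 = $1.41.
Second-round multiplier: $0.54 ÷ $1.41 ≈ 0.382979.
That is a change of -61.70%.

-61.70%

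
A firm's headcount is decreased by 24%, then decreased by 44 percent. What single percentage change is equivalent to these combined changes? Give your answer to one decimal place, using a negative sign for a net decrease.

-57.4%

A 24% decrease multiplies by 0.76.
Then a 44% decrease: 0.76 × 0.56 = 0.4256.
Overall factor 0.4256, i.e. -57.4%.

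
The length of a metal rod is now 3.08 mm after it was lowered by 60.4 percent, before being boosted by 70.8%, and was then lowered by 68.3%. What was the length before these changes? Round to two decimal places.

The overall multiplier applied was 0.396 × 1.708 × 0.317 = 0.214408656.
So the original length was 3.08 ÷ 0.214408656 ≈ 14.37 mm.

14.37 mm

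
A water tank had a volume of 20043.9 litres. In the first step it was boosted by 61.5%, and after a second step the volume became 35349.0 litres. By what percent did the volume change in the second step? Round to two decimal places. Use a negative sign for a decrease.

After the first step: 20043.9 × 1.615 = 32370.8985.
Second-step multiplier: 35349.0 ÷ 32370.8985 ≈ 1.091999.
That is a change of 9.20%.

9.20%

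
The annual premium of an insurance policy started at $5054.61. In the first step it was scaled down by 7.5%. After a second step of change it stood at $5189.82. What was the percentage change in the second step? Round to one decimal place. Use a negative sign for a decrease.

11.0%

After the first step: $5054.61 × 0.925 = $4675.51425.
Second-step multiplier: $5189.82 ÷ $4675.51425 ≈ 1.11.
That is a change of 11.0%.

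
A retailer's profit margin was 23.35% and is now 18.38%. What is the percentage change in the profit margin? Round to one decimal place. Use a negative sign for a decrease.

The change is 18.38 − 23.35 = -4.97 percentage points.
Relative to the original 23.35%, that is -4.97 ÷ 23.35 ≈ -21.3%.

-21.3%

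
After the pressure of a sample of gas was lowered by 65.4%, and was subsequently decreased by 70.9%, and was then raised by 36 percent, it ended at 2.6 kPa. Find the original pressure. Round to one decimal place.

Undoing the 36% increase: 2.6 ÷ 1.36 ≈ 1.911765.
Undoing the 70.9% decrease: 1.911765 ÷ 0.291 ≈ 6.569639.
Undoing the 65.4% decrease: 6.569639 ÷ 0.346 ≈ 19.0 kPa.

19.0 kPa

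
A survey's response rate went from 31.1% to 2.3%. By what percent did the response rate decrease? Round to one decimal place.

The change is 2.3 − 31.1 = -28.8 percentage points.
Relative to the original 31.1%, that is -28.8 ÷ 31.1 ≈ -92.6%.
So the response rate fell by 92.6%.

92.6%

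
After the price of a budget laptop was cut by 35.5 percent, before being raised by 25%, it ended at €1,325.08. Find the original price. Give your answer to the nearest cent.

€1,643.51

Undoing the 25% increase: €1,325.08 ÷ 1.25 = €1060.064.
Undoing the 35.5% decrease: €1060.064 ÷ 0.645 ≈ €1,643.51.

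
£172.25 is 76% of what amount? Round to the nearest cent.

£226.64

£172.25 ÷ 0.76 ≈ £226.64.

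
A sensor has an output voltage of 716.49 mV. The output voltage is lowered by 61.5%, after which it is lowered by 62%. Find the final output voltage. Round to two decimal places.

Each change multiplies by a factor: 0.385 × 0.38 = 0.1463.
716.49 × 0.1463 = 104.822487 ≈ 104.82.

104.82 mV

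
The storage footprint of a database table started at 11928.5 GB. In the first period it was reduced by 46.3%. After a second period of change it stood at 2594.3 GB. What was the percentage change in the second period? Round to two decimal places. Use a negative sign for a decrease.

After the first period: 11928.5 × 0.537 = 6405.6045.
Second-period multiplier: 2594.3 ÷ 6405.6045 ≈ 0.405005.
That is a change of -59.50%.

-59.50%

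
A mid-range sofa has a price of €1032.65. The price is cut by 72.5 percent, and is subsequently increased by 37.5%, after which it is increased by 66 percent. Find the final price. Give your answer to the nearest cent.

Apply the 72.5% decrease: €1032.65 × 0.275 = €283.97875.
37.5% increase: €283.97875 × 1.375 = €390.47078125.
After the 66% increase: €390.47078125 × 1.66 = €648.181496875 ≈ €648.18.

€648.18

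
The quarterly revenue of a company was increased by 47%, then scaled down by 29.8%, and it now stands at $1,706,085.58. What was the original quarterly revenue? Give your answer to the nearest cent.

$1,653,279.82

Undoing the 29.8% decrease: $1,706,085.58 ÷ 0.702 ≈ $2430321.339031.
Undoing the 47% increase: $2430321.339031 ÷ 1.47 ≈ $1,653,279.82.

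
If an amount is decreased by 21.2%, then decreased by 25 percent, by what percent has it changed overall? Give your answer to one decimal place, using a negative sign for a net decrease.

The combined multiplier is 0.788 × 0.75 = 0.591.
That corresponds to a decrease of 40.9%.

-40.9%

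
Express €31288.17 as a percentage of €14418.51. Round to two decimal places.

€31288.17 ÷ €14418.51 ≈ 217.00%.

217.00%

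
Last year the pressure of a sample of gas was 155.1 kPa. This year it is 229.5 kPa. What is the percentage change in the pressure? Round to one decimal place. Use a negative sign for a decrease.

48.0%

Change: 229.5 − 155.1 = 74.4.
Relative to the original: 74.4 ÷ 155.1 ≈ 48.0%.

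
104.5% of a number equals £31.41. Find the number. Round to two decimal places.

£31.41 ÷ 1.045 ≈ £30.06.

£30.06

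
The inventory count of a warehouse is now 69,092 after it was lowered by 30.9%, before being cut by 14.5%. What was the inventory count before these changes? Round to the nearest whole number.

116,946

The overall multiplier applied was 0.691 × 0.855 = 0.590805.
So the original inventory count was 69,092 ÷ 0.590805 ≈ 116,946.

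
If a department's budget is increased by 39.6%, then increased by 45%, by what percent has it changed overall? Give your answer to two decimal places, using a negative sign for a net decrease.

102.42%

A 39.6% increase multiplies by 1.396.
Then a 45% increase: 1.396 × 1.45 = 2.0242.
Overall factor 2.0242, i.e. 102.42%.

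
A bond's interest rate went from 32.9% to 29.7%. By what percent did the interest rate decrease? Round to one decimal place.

The change is 29.7 − 32.9 = -3.2 percentage points.
Relative to the original 32.9%, that is -3.2 ÷ 32.9 ≈ -9.7%.
So the interest rate fell by 9.7%.

9.7%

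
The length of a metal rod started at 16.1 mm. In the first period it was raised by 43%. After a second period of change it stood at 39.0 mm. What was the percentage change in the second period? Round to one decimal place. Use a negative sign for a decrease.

69.4%

After the first period: 16.1 × 1.43 = 23.023.
Second-period multiplier: 39.0 ÷ 23.023 ≈ 1.69396.
That is a change of 69.4%.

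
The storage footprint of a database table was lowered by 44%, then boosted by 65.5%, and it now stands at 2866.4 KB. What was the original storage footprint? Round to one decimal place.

The overall multiplier applied was 0.56 × 1.655 = 0.9268.
So the original storage footprint was 2866.4 ÷ 0.9268 ≈ 3092.8 KB.

3092.8 KB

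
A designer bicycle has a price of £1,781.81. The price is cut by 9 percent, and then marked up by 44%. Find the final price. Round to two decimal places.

£2,334.88

9% decrease: £1,781.81 × 0.91 = £1621.4471.
44% increase: £1621.4471 × 1.44 = £2334.883824 ≈ £2,334.88.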